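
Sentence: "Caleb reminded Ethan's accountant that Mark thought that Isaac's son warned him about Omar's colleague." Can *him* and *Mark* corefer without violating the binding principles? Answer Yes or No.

Yes

*Mark* is an R-expression; Principle C requires it to be free (not bound by any c-commanding expression).
— him: object of the clause headed by 'warned'; the pronoun does not c-command the R-expression — coreference allowed.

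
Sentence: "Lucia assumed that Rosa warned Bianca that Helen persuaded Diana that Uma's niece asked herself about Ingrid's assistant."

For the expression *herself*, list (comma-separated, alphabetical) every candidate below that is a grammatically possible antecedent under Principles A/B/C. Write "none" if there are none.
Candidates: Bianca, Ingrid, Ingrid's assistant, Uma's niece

Uma's niece

*herself* is a reflexive; Principle A requires it to be bound within its binding domain — the clause headed by 'asked'.
— Bianca: object of the clause headed by 'warned'; c-commands the reflexive but lies outside its binding domain — cannot bind it (Principle A).
— Ingrid: possessor inside the second object DP of the clause headed by 'asked'; does not c-command the reflexive — cannot bind it (Principle A).
— Ingrid's assistant: second object of the clause headed by 'asked'; does not c-command the reflexive — cannot bind it (Principle A).
— Uma's niece: subject of the clause headed by 'asked'; c-commands the reflexive within its binding domain — allowed (Principle A).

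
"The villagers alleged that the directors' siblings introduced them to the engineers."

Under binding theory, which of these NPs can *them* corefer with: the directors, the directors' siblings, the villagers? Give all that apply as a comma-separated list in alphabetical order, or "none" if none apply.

the directors, the villagers

*them* is a pronoun; Principle B requires it to be free in its binding domain — the clause headed by 'introduced'.
— the directors: possessor inside the subject DP of the clause headed by 'introduced'; does not c-command the pronoun — Principle B does not apply; allowed.
— the directors' siblings: subject of the clause headed by 'introduced'; c-commands the pronoun within its binding domain — blocked (Principle B).
— the villagers: subject of the matrix clause; c-commands the pronoun but lies outside its binding domain — allowed.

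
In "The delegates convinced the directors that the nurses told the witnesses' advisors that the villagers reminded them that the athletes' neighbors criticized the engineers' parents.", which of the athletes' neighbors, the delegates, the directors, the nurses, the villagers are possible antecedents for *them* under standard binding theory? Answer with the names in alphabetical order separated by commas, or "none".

*them* is a pronoun; Principle B requires it to be free in its binding domain — the clause headed by 'reminded'.
— the athletes' neighbors: subject of the clause headed by 'criticized'; is c-commanded by the pronoun; coreference would bind this R-expression — blocked (Principle C).
— the delegates: subject of the matrix clause; c-commands the pronoun but lies outside its binding domain — allowed.
— the directors: object of the matrix clause; c-commands the pronoun but lies outside its binding domain — allowed.
— the nurses: subject of the clause headed by 'told'; c-commands the pronoun but lies outside its binding domain — allowed.
— the villagers: subject of the clause headed by 'reminded'; c-commands the pronoun within its binding domain — blocked (Principle B).

the delegates, the directors, the nurses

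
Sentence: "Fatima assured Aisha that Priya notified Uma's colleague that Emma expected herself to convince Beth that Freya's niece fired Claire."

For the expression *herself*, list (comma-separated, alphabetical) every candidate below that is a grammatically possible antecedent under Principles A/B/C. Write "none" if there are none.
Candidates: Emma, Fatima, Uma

Emma

*herself* is a reflexive; Principle A requires it to be bound within its binding domain — the clause headed by 'expected'.
— Emma: subject of the clause headed by 'expected'; c-commands the reflexive within its binding domain — allowed (Principle A).
— Fatima: subject of the matrix clause; c-commands the reflexive but lies outside its binding domain — cannot bind it (Principle A).
— Uma: possessor inside the object DP of the clause headed by 'notified'; does not c-command the reflexive — cannot bind it (Principle A).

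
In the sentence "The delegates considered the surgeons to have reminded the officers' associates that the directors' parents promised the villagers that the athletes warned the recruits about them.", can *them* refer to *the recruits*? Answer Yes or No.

*them* is a pronoun; Principle B requires it to be free in its binding domain — the clause headed by 'warned'.
— the recruits: object of the clause headed by 'warned'; c-commands the pronoun within its binding domain — blocked (Principle B).

No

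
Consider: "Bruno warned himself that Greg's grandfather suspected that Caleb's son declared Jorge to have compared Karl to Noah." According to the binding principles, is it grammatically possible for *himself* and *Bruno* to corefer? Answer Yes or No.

*himself* is a reflexive; Principle A requires it to be bound within its binding domain — the matrix clause.
— Bruno: subject of the matrix clause; c-commands the reflexive within its binding domain — allowed (Principle A).

Yes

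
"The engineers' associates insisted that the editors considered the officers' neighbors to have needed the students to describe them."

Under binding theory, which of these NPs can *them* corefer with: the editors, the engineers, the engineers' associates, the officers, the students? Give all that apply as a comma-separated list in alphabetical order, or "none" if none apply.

*them* is a pronoun; Principle B requires it to be free in its binding domain — the clause headed by 'describe'.
— the editors: subject of the clause headed by 'considered'; c-commands the pronoun but lies outside its binding domain — allowed.
— the engineers: possessor inside the subject DP of the matrix clause; does not c-command the pronoun — Principle B does not apply; allowed.
— the engineers' associates: subject of the matrix clause; c-commands the pronoun but lies outside its binding domain — allowed.
— the officers: possessor inside the subject DP of the clause headed by 'needed'; does not c-command the pronoun — Principle B does not apply; allowed.
— the students: subject of the clause headed by 'describe'; c-commands the pronoun within its binding domain — blocked (Principle B).

the editors, the engineers, the engineers' associates, the officers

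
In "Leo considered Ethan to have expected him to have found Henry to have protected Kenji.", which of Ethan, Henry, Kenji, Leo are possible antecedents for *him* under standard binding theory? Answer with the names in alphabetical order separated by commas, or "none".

Leo

*him* is a pronoun; Principle B requires it to be free in its binding domain — the clause headed by 'expected'.
— Ethan: subject of the clause headed by 'expected'; c-commands the pronoun within its binding domain — blocked (Principle B).
— Henry: subject of the clause headed by 'protected'; is c-commanded by the pronoun; coreference would bind this R-expression — blocked (Principle C).
— Kenji: object of the clause headed by 'protected'; is c-commanded by the pronoun; coreference would bind this R-expression — blocked (Principle C).
— Leo: subject of the matrix clause; c-commands the pronoun but lies outside its binding domain — allowed.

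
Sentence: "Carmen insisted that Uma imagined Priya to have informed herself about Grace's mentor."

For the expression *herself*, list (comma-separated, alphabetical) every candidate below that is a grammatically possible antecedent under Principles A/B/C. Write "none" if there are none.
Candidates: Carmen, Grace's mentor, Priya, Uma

Priya

*herself* is a reflexive; Principle A requires it to be bound within its binding domain — the clause headed by 'informed'.
— Carmen: subject of the matrix clause; c-commands the reflexive but lies outside its binding domain — cannot bind it (Principle A).
— Grace's mentor: second object of the clause headed by 'informed'; does not c-command the reflexive — cannot bind it (Principle A).
— Priya: subject of the clause headed by 'informed'; c-commands the reflexive within its binding domain — allowed (Principle A).
— Uma: subject of the clause headed by 'imagined'; c-commands the reflexive but lies outside its binding domain — cannot bind it (Principle A).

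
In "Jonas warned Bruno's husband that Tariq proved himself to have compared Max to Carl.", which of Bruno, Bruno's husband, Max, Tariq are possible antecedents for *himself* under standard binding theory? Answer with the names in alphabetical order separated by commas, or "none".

Tariq

*himself* is a reflexive; Principle A requires it to be bound within its binding domain — the clause headed by 'proved'.
— Bruno: possessor inside the object DP of the matrix clause; does not c-command the reflexive — cannot bind it (Principle A).
— Bruno's husband: object of the matrix clause; c-commands the reflexive but lies outside its binding domain — cannot bind it (Principle A).
— Max: object of the clause headed by 'compared'; does not c-command the reflexive — cannot bind it (Principle A).
— Tariq: subject of the clause headed by 'proved'; c-commands the reflexive within its binding domain — allowed (Principle A).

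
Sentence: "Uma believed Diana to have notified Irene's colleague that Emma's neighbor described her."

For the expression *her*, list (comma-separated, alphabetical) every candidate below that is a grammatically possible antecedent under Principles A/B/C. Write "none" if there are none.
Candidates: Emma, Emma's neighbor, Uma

Emma, Uma

*her* is a pronoun; Principle B requires it to be free in its binding domain — the clause headed by 'described'.
— Emma: possessor inside the subject DP of the clause headed by 'described'; does not c-command the pronoun — Principle B does not apply; allowed.
— Emma's neighbor: subject of the clause headed by 'described'; c-commands the pronoun within its binding domain — blocked (Principle B).
— Uma: subject of the matrix clause; c-commands the pronoun but lies outside its binding domain — allowed.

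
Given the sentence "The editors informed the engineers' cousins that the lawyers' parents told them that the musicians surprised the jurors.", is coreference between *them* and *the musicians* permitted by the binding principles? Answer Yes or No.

No

*them* is a pronoun; Principle B requires it to be free in its binding domain — the clause headed by 'told'.
— the musicians: subject of the clause headed by 'surprised'; is c-commanded by the pronoun; coreference would bind this R-expression — blocked (Principle C).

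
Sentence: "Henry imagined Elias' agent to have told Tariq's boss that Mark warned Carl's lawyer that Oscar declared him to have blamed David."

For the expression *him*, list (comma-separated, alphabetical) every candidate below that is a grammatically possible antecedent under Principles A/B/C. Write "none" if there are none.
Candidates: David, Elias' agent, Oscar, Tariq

Elias' agent, Tariq

*him* is a pronoun; Principle B requires it to be free in its binding domain — the clause headed by 'declared'.
— David: object of the clause headed by 'blamed'; is c-commanded by the pronoun; coreference would bind this R-expression — blocked (Principle C).
— Elias' agent: subject of the clause headed by 'told'; c-commands the pronoun but lies outside its binding domain — allowed.
— Oscar: subject of the clause headed by 'declared'; c-commands the pronoun within its binding domain — blocked (Principle B).
— Tariq: possessor inside the object DP of the clause headed by 'told'; does not c-command the pronoun — Principle B does not apply; allowed.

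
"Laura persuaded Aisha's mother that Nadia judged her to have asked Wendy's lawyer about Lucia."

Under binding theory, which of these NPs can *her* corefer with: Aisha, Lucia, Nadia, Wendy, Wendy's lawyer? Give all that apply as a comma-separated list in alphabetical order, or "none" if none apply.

*her* is a pronoun; Principle B requires it to be free in its binding domain — the clause headed by 'judged'.
— Aisha: possessor inside the object DP of the matrix clause; does not c-command the pronoun — Principle B does not apply; allowed.
— Lucia: second object of the clause headed by 'asked'; is c-commanded by the pronoun; coreference would bind this R-expression — blocked (Principle C).
— Nadia: subject of the clause headed by 'judged'; c-commands the pronoun within its binding domain — blocked (Principle B).
— Wendy: possessor inside the object DP of the clause headed by 'asked'; is c-commanded by the pronoun; coreference would bind this R-expression — blocked (Principle C).
— Wendy's lawyer: object of the clause headed by 'asked'; is c-commanded by the pronoun; coreference would bind this R-expression — blocked (Principle C).

Aisha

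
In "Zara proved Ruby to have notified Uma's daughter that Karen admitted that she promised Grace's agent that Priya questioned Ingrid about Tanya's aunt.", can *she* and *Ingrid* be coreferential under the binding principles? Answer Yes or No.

No

*Ingrid* is an R-expression; Principle C requires it to be free (not bound by any c-commanding expression).
— she: subject of the clause headed by 'promised'; the pronoun c-commands the R-expression — coreference blocked (Principle C).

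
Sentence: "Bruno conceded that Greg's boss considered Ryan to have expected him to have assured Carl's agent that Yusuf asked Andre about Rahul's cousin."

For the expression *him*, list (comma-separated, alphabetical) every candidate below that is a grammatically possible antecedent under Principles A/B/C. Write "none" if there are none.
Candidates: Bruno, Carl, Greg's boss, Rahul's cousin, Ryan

*him* is a pronoun; Principle B requires it to be free in its binding domain — the clause headed by 'expected'.
— Bruno: subject of the matrix clause; c-commands the pronoun but lies outside its binding domain — allowed.
— Carl: possessor inside the object DP of the clause headed by 'assured'; is c-commanded by the pronoun; coreference would bind this R-expression — blocked (Principle C).
— Greg's boss: subject of the clause headed by 'considered'; c-commands the pronoun but lies outside its binding domain — allowed.
— Rahul's cousin: second object of the clause headed by 'asked'; is c-commanded by the pronoun; coreference would bind this R-expression — blocked (Principle C).
— Ryan: subject of the clause headed by 'expected'; c-commands the pronoun within its binding domain — blocked (Principle B).

Bruno, Greg's boss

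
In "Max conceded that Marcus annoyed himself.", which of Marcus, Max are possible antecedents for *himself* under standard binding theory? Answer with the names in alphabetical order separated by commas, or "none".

*himself* is a reflexive; Principle A requires it to be bound within its binding domain — the clause headed by 'annoyed'.
— Marcus: subject of the clause headed by 'annoyed'; c-commands the reflexive within its binding domain — allowed (Principle A).
— Max: subject of the matrix clause; c-commands the reflexive but lies outside its binding domain — cannot bind it (Principle A).

Marcus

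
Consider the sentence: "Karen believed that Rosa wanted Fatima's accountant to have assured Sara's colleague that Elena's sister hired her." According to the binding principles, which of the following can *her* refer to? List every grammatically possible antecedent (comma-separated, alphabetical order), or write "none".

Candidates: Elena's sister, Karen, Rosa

Karen, Rosa

*her* is a pronoun; Principle B requires it to be free in its binding domain — the clause headed by 'hired'.
— Elena's sister: subject of the clause headed by 'hired'; c-commands the pronoun within its binding domain — blocked (Principle B).
— Karen: subject of the matrix clause; c-commands the pronoun but lies outside its binding domain — allowed.
— Rosa: subject of the clause headed by 'wanted'; c-commands the pronoun but lies outside its binding domain — allowed.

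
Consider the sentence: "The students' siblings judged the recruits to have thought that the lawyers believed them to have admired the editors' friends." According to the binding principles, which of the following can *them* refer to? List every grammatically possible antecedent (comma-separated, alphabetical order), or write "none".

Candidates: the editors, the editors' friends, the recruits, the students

*them* is a pronoun; Principle B requires it to be free in its binding domain — the clause headed by 'believed'.
— the editors: possessor inside the object DP of the clause headed by 'admired'; is c-commanded by the pronoun; coreference would bind this R-expression — blocked (Principle C).
— the editors' friends: object of the clause headed by 'admired'; is c-commanded by the pronoun; coreference would bind this R-expression — blocked (Principle C).
— the recruits: subject of the clause headed by 'thought'; c-commands the pronoun but lies outside its binding domain — allowed.
— the students: possessor inside the subject DP of the matrix clause; does not c-command the pronoun — Principle B does not apply; allowed.

the recruits, the students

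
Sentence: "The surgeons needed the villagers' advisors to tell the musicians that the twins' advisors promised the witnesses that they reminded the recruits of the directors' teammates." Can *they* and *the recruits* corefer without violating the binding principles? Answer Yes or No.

No

*the recruits* is an R-expression; Principle C requires it to be free (not bound by any c-commanding expression).
— they: subject of the clause headed by 'reminded'; the pronoun c-commands the R-expression — coreference blocked (Principle C).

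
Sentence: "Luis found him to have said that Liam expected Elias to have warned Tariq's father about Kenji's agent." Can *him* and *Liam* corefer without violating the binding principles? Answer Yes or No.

No

*Liam* is an R-expression; Principle C requires it to be free (not bound by any c-commanding expression).
— him: subject of the clause headed by 'said'; the pronoun c-commands the R-expression — coreference blocked (Principle C).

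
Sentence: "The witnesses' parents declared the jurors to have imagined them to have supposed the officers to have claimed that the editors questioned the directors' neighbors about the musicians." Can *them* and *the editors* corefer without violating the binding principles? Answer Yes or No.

No

*the editors* is an R-expression; Principle C requires it to be free (not bound by any c-commanding expression).
— them: subject of the clause headed by 'supposed'; the pronoun c-commands the R-expression — coreference blocked (Principle C).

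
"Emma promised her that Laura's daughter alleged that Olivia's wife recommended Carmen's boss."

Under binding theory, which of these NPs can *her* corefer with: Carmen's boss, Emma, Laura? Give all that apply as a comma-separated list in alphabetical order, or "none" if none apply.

none

*her* is a pronoun; Principle B requires it to be free in its binding domain — the matrix clause.
— Carmen's boss: object of the clause headed by 'recommended'; is c-commanded by the pronoun; coreference would bind this R-expression — blocked (Principle C).
— Emma: subject of the matrix clause; c-commands the pronoun within its binding domain — blocked (Principle B).
— Laura: possessor inside the subject DP of the clause headed by 'alleged'; is c-commanded by the pronoun; coreference would bind this R-expression — blocked (Principle C).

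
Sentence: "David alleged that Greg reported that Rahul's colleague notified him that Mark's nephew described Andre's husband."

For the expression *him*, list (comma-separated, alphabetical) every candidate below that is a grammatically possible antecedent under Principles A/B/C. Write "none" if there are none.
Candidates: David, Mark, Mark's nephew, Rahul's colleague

David

*him* is a pronoun; Principle B requires it to be free in its binding domain — the clause headed by 'notified'.
— David: subject of the matrix clause; c-commands the pronoun but lies outside its binding domain — allowed.
— Mark: possessor inside the subject DP of the clause headed by 'described'; is c-commanded by the pronoun; coreference would bind this R-expression — blocked (Principle C).
— Mark's nephew: subject of the clause headed by 'described'; is c-commanded by the pronoun; coreference would bind this R-expression — blocked (Principle C).
— Rahul's colleague: subject of the clause headed by 'notified'; c-commands the pronoun within its binding domain — blocked (Principle B).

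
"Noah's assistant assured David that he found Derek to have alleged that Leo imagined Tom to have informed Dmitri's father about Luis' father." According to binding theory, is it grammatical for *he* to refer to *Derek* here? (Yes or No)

*Derek* is an R-expression; Principle C requires it to be free (not bound by any c-commanding expression).
— he: subject of the clause headed by 'found'; the pronoun c-commands the R-expression — coreference blocked (Principle C).

No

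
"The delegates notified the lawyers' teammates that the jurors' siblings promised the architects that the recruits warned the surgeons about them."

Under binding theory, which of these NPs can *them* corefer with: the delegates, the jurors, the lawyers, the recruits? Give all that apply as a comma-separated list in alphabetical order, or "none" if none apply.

the delegates, the jurors, the lawyers

*them* is a pronoun; Principle B requires it to be free in its binding domain — the clause headed by 'warned'.
— the delegates: subject of the matrix clause; c-commands the pronoun but lies outside its binding domain — allowed.
— the jurors: possessor inside the subject DP of the clause headed by 'promised'; does not c-command the pronoun — Principle B does not apply; allowed.
— the lawyers: possessor inside the object DP of the matrix clause; does not c-command the pronoun — Principle B does not apply; allowed.
— the recruits: subject of the clause headed by 'warned'; c-commands the pronoun within its binding domain — blocked (Principle B).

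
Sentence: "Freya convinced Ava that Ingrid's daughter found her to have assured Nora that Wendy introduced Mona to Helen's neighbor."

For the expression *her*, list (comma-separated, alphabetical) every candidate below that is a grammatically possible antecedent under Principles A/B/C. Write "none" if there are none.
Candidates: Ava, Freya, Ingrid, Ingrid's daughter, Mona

*her* is a pronoun; Principle B requires it to be free in its binding domain — the clause headed by 'found'.
— Ava: object of the matrix clause; c-commands the pronoun but lies outside its binding domain — allowed.
— Freya: subject of the matrix clause; c-commands the pronoun but lies outside its binding domain — allowed.
— Ingrid: possessor inside the subject DP of the clause headed by 'found'; does not c-command the pronoun — Principle B does not apply; allowed.
— Ingrid's daughter: subject of the clause headed by 'found'; c-commands the pronoun within its binding domain — blocked (Principle B).
— Mona: object of the clause headed by 'introduced'; is c-commanded by the pronoun; coreference would bind this R-expression — blocked (Principle C).

Ava, Freya, Ingrid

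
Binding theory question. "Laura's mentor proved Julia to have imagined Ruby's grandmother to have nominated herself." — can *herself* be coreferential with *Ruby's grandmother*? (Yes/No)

Yes

*herself* is a reflexive; Principle A requires it to be bound within its binding domain — the clause headed by 'nominated'.
— Ruby's grandmother: subject of the clause headed by 'nominated'; c-commands the reflexive within its binding domain — allowed (Principle A).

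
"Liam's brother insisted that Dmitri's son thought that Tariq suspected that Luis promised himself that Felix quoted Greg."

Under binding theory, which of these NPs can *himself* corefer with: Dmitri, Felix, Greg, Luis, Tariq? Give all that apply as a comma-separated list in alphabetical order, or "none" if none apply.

*himself* is a reflexive; Principle A requires it to be bound within its binding domain — the clause headed by 'promised'.
— Dmitri: possessor inside the subject DP of the clause headed by 'thought'; does not c-command the reflexive — cannot bind it (Principle A).
— Felix: subject of the clause headed by 'quoted'; does not c-command the reflexive — cannot bind it (Principle A).
— Greg: object of the clause headed by 'quoted'; does not c-command the reflexive — cannot bind it (Principle A).
— Luis: subject of the clause headed by 'promised'; c-commands the reflexive within its binding domain — allowed (Principle A).
— Tariq: subject of the clause headed by 'suspected'; c-commands the reflexive but lies outside its binding domain — cannot bind it (Principle A).

Luis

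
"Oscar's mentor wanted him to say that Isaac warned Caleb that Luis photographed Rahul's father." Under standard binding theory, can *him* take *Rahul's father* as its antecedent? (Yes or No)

No

*him* is a pronoun; Principle B requires it to be free in its binding domain — the matrix clause.
— Rahul's father: object of the clause headed by 'photographed'; is c-commanded by the pronoun; coreference would bind this R-expression — blocked (Principle C).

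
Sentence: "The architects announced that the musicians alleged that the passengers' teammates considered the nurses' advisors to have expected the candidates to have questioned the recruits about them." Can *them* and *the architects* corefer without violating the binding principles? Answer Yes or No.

Yes

*the architects* is an R-expression; Principle C requires it to be free (not bound by any c-commanding expression).
— them: second object of the clause headed by 'questioned'; the pronoun does not c-command the R-expression — coreference allowed.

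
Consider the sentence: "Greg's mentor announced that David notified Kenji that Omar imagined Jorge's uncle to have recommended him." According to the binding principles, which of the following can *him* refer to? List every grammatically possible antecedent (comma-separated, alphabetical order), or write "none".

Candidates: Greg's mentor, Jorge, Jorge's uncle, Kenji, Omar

Greg's mentor, Jorge, Kenji, Omar

*him* is a pronoun; Principle B requires it to be free in its binding domain — the clause headed by 'recommended'.
— Greg's mentor: subject of the matrix clause; c-commands the pronoun but lies outside its binding domain — allowed.
— Jorge: possessor inside the subject DP of the clause headed by 'recommended'; does not c-command the pronoun — Principle B does not apply; allowed.
— Jorge's uncle: subject of the clause headed by 'recommended'; c-commands the pronoun within its binding domain — blocked (Principle B).
— Kenji: object of the clause headed by 'notified'; c-commands the pronoun but lies outside its binding domain — allowed.
— Omar: subject of the clause headed by 'imagined'; c-commands the pronoun but lies outside its binding domain — allowed.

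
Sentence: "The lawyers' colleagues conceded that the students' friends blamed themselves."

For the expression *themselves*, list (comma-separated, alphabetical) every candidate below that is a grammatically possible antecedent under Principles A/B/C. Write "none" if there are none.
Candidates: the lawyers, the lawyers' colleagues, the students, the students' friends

the students' friends

*themselves* is a reflexive; Principle A requires it to be bound within its binding domain — the clause headed by 'blamed'.
— the lawyers: possessor inside the subject DP of the matrix clause; does not c-command the reflexive — cannot bind it (Principle A).
— the lawyers' colleagues: subject of the matrix clause; c-commands the reflexive but lies outside its binding domain — cannot bind it (Principle A).
— the students: possessor inside the subject DP of the clause headed by 'blamed'; does not c-command the reflexive — cannot bind it (Principle A).
— the students' friends: subject of the clause headed by 'blamed'; c-commands the reflexive within its binding domain — allowed (Principle A).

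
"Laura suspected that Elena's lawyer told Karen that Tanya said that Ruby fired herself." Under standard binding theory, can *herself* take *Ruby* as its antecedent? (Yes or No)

Yes

*herself* is a reflexive; Principle A requires it to be bound within its binding domain — the clause headed by 'fired'.
— Ruby: subject of the clause headed by 'fired'; c-commands the reflexive within its binding domain — allowed (Principle A).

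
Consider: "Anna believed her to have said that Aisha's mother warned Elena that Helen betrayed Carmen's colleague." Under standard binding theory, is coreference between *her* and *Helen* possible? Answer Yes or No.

*Helen* is an R-expression; Principle C requires it to be free (not bound by any c-commanding expression).
— her: subject of the clause headed by 'said'; the pronoun c-commands the R-expression — coreference blocked (Principle C).

No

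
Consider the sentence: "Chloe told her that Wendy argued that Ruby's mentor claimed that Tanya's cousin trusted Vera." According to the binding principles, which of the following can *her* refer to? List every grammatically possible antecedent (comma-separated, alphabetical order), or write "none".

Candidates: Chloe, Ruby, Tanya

none

*her* is a pronoun; Principle B requires it to be free in its binding domain — the matrix clause.
— Chloe: subject of the matrix clause; c-commands the pronoun within its binding domain — blocked (Principle B).
— Ruby: possessor inside the subject DP of the clause headed by 'claimed'; is c-commanded by the pronoun; coreference would bind this R-expression — blocked (Principle C).
— Tanya: possessor inside the subject DP of the clause headed by 'trusted'; is c-commanded by the pronoun; coreference would bind this R-expression — blocked (Principle C).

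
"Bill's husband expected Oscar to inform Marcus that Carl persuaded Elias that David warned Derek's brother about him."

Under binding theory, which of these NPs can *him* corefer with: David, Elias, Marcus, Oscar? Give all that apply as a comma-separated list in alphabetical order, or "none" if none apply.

*him* is a pronoun; Principle B requires it to be free in its binding domain — the clause headed by 'warned'.
— David: subject of the clause headed by 'warned'; c-commands the pronoun within its binding domain — blocked (Principle B).
— Elias: object of the clause headed by 'persuaded'; c-commands the pronoun but lies outside its binding domain — allowed.
— Marcus: object of the clause headed by 'inform'; c-commands the pronoun but lies outside its binding domain — allowed.
— Oscar: subject of the clause headed by 'inform'; c-commands the pronoun but lies outside its binding domain — allowed.

Elias, Marcus, Oscar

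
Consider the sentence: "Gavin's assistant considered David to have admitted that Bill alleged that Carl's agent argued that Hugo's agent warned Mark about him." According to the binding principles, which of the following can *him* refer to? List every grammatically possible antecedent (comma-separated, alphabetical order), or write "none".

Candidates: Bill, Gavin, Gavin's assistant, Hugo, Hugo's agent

*him* is a pronoun; Principle B requires it to be free in its binding domain — the clause headed by 'warned'.
— Bill: subject of the clause headed by 'alleged'; c-commands the pronoun but lies outside its binding domain — allowed.
— Gavin: possessor inside the subject DP of the matrix clause; does not c-command the pronoun — Principle B does not apply; allowed.
— Gavin's assistant: subject of the matrix clause; c-commands the pronoun but lies outside its binding domain — allowed.
— Hugo: possessor inside the subject DP of the clause headed by 'warned'; does not c-command the pronoun — Principle B does not apply; allowed.
— Hugo's agent: subject of the clause headed by 'warned'; c-commands the pronoun within its binding domain — blocked (Principle B).

Bill, Gavin, Gavin's assistant, Hugo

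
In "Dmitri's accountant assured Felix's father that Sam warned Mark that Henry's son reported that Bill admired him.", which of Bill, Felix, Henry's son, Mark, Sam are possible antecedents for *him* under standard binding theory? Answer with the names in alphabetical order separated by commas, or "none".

Felix, Henry's son, Mark, Sam

*him* is a pronoun; Principle B requires it to be free in its binding domain — the clause headed by 'admired'.
— Bill: subject of the clause headed by 'admired'; c-commands the pronoun within its binding domain — blocked (Principle B).
— Felix: possessor inside the object DP of the matrix clause; does not c-command the pronoun — Principle B does not apply; allowed.
— Henry's son: subject of the clause headed by 'reported'; c-commands the pronoun but lies outside its binding domain — allowed.
— Mark: object of the clause headed by 'warned'; c-commands the pronoun but lies outside its binding domain — allowed.
— Sam: subject of the clause headed by 'warned'; c-commands the pronoun but lies outside its binding domain — allowed.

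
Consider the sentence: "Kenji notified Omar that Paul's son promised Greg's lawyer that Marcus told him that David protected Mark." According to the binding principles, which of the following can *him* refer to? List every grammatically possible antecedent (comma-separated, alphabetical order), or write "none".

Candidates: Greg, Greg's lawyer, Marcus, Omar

Greg, Greg's lawyer, Omar

*him* is a pronoun; Principle B requires it to be free in its binding domain — the clause headed by 'told'.
— Greg: possessor inside the object DP of the clause headed by 'promised'; does not c-command the pronoun — Principle B does not apply; allowed.
— Greg's lawyer: object of the clause headed by 'promised'; c-commands the pronoun but lies outside its binding domain — allowed.
— Marcus: subject of the clause headed by 'told'; c-commands the pronoun within its binding domain — blocked (Principle B).
— Omar: object of the matrix clause; c-commands the pronoun but lies outside its binding domain — allowed.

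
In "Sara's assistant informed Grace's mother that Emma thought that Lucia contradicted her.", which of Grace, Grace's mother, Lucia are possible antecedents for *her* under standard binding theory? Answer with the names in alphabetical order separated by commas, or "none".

Grace, Grace's mother

*her* is a pronoun; Principle B requires it to be free in its binding domain — the clause headed by 'contradicted'.
— Grace: possessor inside the object DP of the matrix clause; does not c-command the pronoun — Principle B does not apply; allowed.
— Grace's mother: object of the matrix clause; c-commands the pronoun but lies outside its binding domain — allowed.
— Lucia: subject of the clause headed by 'contradicted'; c-commands the pronoun within its binding domain — blocked (Principle B).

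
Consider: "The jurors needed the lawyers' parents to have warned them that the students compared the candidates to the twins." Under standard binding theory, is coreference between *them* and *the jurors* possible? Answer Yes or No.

*the jurors* is an R-expression; Principle C requires it to be free (not bound by any c-commanding expression).
— them: object of the clause headed by 'warned'; the pronoun does not c-command the R-expression — coreference allowed.

Yes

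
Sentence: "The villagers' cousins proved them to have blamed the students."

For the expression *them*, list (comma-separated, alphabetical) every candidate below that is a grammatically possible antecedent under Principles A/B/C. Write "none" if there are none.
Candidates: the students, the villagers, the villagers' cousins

*them* is a pronoun; Principle B requires it to be free in its binding domain — the matrix clause.
— the students: object of the clause headed by 'blamed'; is c-commanded by the pronoun; coreference would bind this R-expression — blocked (Principle C).
— the villagers: possessor inside the subject DP of the matrix clause; does not c-command the pronoun — Principle B does not apply; allowed.
— the villagers' cousins: subject of the matrix clause; c-commands the pronoun within its binding domain — blocked (Principle B).

the villagers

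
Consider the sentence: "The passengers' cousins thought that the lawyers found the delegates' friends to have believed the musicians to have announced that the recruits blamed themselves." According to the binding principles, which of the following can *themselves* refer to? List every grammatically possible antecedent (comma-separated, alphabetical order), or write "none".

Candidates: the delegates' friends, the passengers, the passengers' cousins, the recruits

the recruits

*themselves* is a reflexive; Principle A requires it to be bound within its binding domain — the clause headed by 'blamed'.
— the delegates' friends: subject of the clause headed by 'believed'; c-commands the reflexive but lies outside its binding domain — cannot bind it (Principle A).
— the passengers: possessor inside the subject DP of the matrix clause; does not c-command the reflexive — cannot bind it (Principle A).
— the passengers' cousins: subject of the matrix clause; c-commands the reflexive but lies outside its binding domain — cannot bind it (Principle A).
— the recruits: subject of the clause headed by 'blamed'; c-commands the reflexive within its binding domain — allowed (Principle A).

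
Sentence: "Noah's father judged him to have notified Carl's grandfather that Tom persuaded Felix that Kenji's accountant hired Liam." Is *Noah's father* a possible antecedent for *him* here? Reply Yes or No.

*him* is a pronoun; Principle B requires it to be free in its binding domain — the matrix clause.
— Noah's father: subject of the matrix clause; c-commands the pronoun within its binding domain — blocked (Principle B).

No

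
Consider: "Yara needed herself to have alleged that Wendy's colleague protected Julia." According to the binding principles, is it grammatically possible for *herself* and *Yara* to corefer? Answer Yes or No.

Yes

*herself* is a reflexive; Principle A requires it to be bound within its binding domain — the matrix clause.
— Yara: subject of the matrix clause; c-commands the reflexive within its binding domain — allowed (Principle A).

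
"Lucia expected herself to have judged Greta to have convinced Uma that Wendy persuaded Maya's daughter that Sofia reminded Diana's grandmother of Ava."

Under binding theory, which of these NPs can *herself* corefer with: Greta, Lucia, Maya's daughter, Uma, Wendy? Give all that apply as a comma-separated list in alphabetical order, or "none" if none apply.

*herself* is a reflexive; Principle A requires it to be bound within its binding domain — the matrix clause.
— Greta: subject of the clause headed by 'convinced'; does not c-command the reflexive — cannot bind it (Principle A).
— Lucia: subject of the matrix clause; c-commands the reflexive within its binding domain — allowed (Principle A).
— Maya's daughter: object of the clause headed by 'persuaded'; does not c-command the reflexive — cannot bind it (Principle A).
— Uma: object of the clause headed by 'convinced'; does not c-command the reflexive — cannot bind it (Principle A).
— Wendy: subject of the clause headed by 'persuaded'; does not c-command the reflexive — cannot bind it (Principle A).

Lucia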